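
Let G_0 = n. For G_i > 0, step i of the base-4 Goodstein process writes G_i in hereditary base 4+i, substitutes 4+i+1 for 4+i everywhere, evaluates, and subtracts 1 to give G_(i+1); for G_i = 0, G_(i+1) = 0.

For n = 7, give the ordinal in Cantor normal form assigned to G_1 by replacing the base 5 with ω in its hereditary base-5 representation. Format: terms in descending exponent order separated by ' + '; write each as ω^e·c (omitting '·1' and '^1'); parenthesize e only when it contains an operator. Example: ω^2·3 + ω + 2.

ω + 2

G_0=7  [base 4] 4 + 3  →[4↦5]→  5 + 3 = 8  −1 ⇒ G_1=7
G_1=7  [base 5] 5 + 2  →[5↦6]→  6 + 2 = 8  −1 ⇒ G_2=7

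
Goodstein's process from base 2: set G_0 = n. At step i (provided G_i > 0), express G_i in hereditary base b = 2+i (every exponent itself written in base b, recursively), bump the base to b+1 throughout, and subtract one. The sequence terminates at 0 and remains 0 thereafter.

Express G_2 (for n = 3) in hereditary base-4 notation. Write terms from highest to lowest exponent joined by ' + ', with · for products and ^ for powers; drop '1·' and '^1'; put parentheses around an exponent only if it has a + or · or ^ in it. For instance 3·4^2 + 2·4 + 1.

3

(0) 3|_2 = 2 + 1 ↦ 3 + 1|_3 = 4 ⇒ 3
(1) 3|_3 = 3 ↦ 4|_4 = 4 ⇒ 3
(2) 3|_4 = 3 ↦ 3|_5 = 3 ⇒ 2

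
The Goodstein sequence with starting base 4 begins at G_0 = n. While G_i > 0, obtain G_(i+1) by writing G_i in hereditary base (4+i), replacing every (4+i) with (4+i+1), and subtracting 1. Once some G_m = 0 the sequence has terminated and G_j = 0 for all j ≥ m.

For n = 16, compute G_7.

41

G_0=16  [base 4] 4^2  →[4↦5]→  5^2 = 25  −1 ⇒ G_1=24
G_1=24  [base 5] 4·5 + 4  →[5↦6]→  4·6 + 4 = 28  −1 ⇒ G_2=27
G_2=27  [base 6] 4·6 + 3  →[6↦7]→  4·7 + 3 = 31  −1 ⇒ G_3=30
G_3=30  [base 7] 4·7 + 2  →[7↦8]→  4·8 + 2 = 34  −1 ⇒ G_4=33
G_4=33  [base 8] 4·8 + 1  →[8↦9]→  4·9 + 1 = 37  −1 ⇒ G_5=36
G_5=36  [base 9] 4·9  →[9↦10]→  4·10 = 40  −1 ⇒ G_6=39
G_6=39  [base 10] 3·10 + 9  →[10↦11]→  3·11 + 9 = 42  −1 ⇒ G_7=41
G_7=41  [base 11] 3·11 + 8  →[11↦12]→  3·12 + 8 = 44  −1 ⇒ G_8=43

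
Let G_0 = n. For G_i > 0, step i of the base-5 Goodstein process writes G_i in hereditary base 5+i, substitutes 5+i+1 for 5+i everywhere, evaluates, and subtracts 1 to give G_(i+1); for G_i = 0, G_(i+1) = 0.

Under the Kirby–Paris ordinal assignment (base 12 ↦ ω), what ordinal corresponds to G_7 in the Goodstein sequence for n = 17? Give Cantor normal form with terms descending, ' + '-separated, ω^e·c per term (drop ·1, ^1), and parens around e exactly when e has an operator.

ω·2 + 3

i=0: 17 = 3·5 + 2 (b=5); 5→6: 3·6 + 2 = 20; 20−1 = 19
i=1: 19 = 3·6 + 1 (b=6); 6→7: 3·7 + 1 = 22; 22−1 = 21
i=2: 21 = 3·7 (b=7); 7→8: 3·8 = 24; 24−1 = 23
i=3: 23 = 2·8 + 7 (b=8); 8→9: 2·9 + 7 = 25; 25−1 = 24
i=4: 24 = 2·9 + 6 (b=9); 9→10: 2·10 + 6 = 26; 26−1 = 25
i=5: 25 = 2·10 + 5 (b=10); 10→11: 2·11 + 5 = 27; 27−1 = 26
i=6: 26 = 2·11 + 4 (b=11); 11→12: 2·12 + 4 = 28; 28−1 = 27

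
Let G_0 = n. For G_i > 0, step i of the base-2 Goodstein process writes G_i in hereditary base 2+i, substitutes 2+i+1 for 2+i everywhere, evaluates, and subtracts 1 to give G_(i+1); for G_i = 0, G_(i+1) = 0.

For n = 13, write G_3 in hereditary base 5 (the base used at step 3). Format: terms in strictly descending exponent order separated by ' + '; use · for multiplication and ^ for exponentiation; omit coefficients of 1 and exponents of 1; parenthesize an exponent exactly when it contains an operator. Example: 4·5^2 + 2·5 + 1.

5^(5 + 1) + 3·5^3 + 3·5^2 + 3·5 + 2

13 —HB2→ 2^(2 + 1) + 2^2 + 1 —bump→ 3^(3 + 1) + 3^3 + 1 = 109 —(−1)→ 108
108 —HB3→ 3^(3 + 1) + 3^3 —bump→ 4^(4 + 1) + 4^4 = 1280 —(−1)→ 1279
1279 —HB4→ 4^(4 + 1) + 3·4^3 + 3·4^2 + 3·4 + 3 —bump→ 5^(5 + 1) + 3·5^3 + 3·5^2 + 3·5 + 3 = 16093 —(−1)→ 16092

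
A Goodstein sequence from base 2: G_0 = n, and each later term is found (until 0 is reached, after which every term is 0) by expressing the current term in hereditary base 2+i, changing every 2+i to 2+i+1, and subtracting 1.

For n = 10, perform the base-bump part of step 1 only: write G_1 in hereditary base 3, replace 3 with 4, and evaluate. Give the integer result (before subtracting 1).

1026

base 2: 10 = 2^(2 + 1) + 2; at 3: 3^(3 + 1) + 3 = 84; next = 83
base 3: 83 = 3^(3 + 1) + 2; at 4: 4^(4 + 1) + 2 = 1026; next = 1025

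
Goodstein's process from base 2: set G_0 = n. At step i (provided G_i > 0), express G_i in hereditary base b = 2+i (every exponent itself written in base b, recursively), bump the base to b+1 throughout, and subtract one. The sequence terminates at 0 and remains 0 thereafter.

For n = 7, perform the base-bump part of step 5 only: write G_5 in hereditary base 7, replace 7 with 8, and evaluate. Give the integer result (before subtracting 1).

16777216

i=0: 7 = 2^2 + 2 + 1 (b=2); 2→3: 3^3 + 3 + 1 = 31; 31−1 = 30
i=1: 30 = 3^3 + 3 (b=3); 3→4: 4^4 + 4 = 260; 260−1 = 259
i=2: 259 = 4^4 + 3 (b=4); 4→5: 5^5 + 3 = 3128; 3128−1 = 3127
i=3: 3127 = 5^5 + 2 (b=5); 5→6: 6^6 + 2 = 46658; 46658−1 = 46657
i=4: 46657 = 6^6 + 1 (b=6); 6→7: 7^7 + 1 = 823544; 823544−1 = 823543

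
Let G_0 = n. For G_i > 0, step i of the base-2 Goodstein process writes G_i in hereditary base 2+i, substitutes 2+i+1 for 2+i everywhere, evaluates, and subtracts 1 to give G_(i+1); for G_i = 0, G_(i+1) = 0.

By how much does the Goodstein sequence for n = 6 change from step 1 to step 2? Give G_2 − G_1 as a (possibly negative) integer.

G_0 = 6. HB_2(6) = 2^2 + 2. Bump = 30. G_1 = 29.
G_1 = 29. HB_3(29) = 3^3 + 2. Bump = 258. G_2 = 257.

228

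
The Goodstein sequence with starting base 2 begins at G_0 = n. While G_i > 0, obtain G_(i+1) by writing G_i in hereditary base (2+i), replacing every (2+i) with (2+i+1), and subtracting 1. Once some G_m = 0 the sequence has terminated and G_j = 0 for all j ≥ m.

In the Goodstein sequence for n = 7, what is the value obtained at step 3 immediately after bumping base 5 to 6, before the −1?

(0) 7|_2 = 2^2 + 2 + 1 ↦ 3^3 + 3 + 1|_3 = 31 ⇒ 30
(1) 30|_3 = 3^3 + 3 ↦ 4^4 + 4|_4 = 260 ⇒ 259
(2) 259|_4 = 4^4 + 3 ↦ 5^5 + 3|_5 = 3128 ⇒ 3127
(3) 3127|_5 = 5^5 + 2 ↦ 6^6 + 2|_6 = 46658 ⇒ 46657

46658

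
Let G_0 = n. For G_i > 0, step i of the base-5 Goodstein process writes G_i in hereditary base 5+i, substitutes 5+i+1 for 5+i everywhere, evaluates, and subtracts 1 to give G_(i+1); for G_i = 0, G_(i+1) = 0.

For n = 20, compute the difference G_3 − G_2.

(0) 20|_5 = 4·5 ↦ 4·6|_6 = 24 ⇒ 23
(1) 23|_6 = 3·6 + 5 ↦ 3·7 + 5|_7 = 26 ⇒ 25
(2) 25|_7 = 3·7 + 4 ↦ 3·8 + 4|_8 = 28 ⇒ 27

2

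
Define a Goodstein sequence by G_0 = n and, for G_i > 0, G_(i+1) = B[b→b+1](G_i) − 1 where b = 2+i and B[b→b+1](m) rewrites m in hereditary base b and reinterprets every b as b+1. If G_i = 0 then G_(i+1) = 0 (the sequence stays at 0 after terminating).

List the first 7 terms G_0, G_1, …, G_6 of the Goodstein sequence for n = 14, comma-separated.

14, 110, 1281, 18750, 326591, 5862840, 134404971

[0] 14 ≡ 2^(2 + 1) + 2^2 + 2 (base 2). Lift 3: 111. −1: 110.
[1] 110 ≡ 3^(3 + 1) + 3^3 + 2 (base 3). Lift 4: 1282. −1: 1281.
[2] 1281 ≡ 4^(4 + 1) + 4^4 + 1 (base 4). Lift 5: 18751. −1: 18750.
[3] 18750 ≡ 5^(5 + 1) + 5^5 (base 5). Lift 6: 326592. −1: 326591.
[4] 326591 ≡ 6^(6 + 1) + 5·6^5 + 5·6^4 + 5·6^3 + 5·6^2 + 5·6 + 5 (base 6). Lift 7: 5862841. −1: 5862840.
[5] 5862840 ≡ 7^(7 + 1) + 5·7^5 + 5·7^4 + 5·7^3 + 5·7^2 + 5·7 + 4 (base 7). Lift 8: 134404972. −1: 134404971.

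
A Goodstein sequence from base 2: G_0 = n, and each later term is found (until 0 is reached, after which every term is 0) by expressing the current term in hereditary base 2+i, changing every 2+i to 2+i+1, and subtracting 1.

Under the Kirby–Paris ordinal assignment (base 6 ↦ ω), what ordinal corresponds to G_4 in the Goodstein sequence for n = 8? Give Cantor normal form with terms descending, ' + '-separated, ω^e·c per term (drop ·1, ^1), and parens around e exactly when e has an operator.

G_0 = 8. HB_2(8) = 2^(2 + 1). Bump = 81. G_1 = 80.
G_1 = 80. HB_3(80) = 2·3^3 + 2·3^2 + 2·3 + 2. Bump = 554. G_2 = 553.
G_2 = 553. HB_4(553) = 2·4^4 + 2·4^2 + 2·4 + 1. Bump = 6311. G_3 = 6310.
G_3 = 6310. HB_5(6310) = 2·5^5 + 2·5^2 + 2·5. Bump = 93396. G_4 = 93395.
G_4 = 93395. HB_6(93395) = 2·6^6 + 2·6^2 + 6 + 5. Bump = 1647196. G_5 = 1647195.

ω^ω·2 + ω^2·2 + ω + 5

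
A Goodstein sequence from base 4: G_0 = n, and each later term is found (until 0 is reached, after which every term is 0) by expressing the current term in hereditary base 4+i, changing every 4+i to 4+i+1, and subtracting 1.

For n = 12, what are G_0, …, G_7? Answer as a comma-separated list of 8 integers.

G_0=12  [base 4] 3·4  →[4↦5]→  3·5 = 15  −1 ⇒ G_1=14
G_1=14  [base 5] 2·5 + 4  →[5↦6]→  2·6 + 4 = 16  −1 ⇒ G_2=15
G_2=15  [base 6] 2·6 + 3  →[6↦7]→  2·7 + 3 = 17  −1 ⇒ G_3=16
G_3=16  [base 7] 2·7 + 2  →[7↦8]→  2·8 + 2 = 18  −1 ⇒ G_4=17
G_4=17  [base 8] 2·8 + 1  →[8↦9]→  2·9 + 1 = 19  −1 ⇒ G_5=18
G_5=18  [base 9] 2·9  →[9↦10]→  2·10 = 20  −1 ⇒ G_6=19
G_6=19  [base 10] 10 + 9  →[10↦11]→  11 + 9 = 20  −1 ⇒ G_7=19

12, 14, 15, 16, 17, 18, 19, 19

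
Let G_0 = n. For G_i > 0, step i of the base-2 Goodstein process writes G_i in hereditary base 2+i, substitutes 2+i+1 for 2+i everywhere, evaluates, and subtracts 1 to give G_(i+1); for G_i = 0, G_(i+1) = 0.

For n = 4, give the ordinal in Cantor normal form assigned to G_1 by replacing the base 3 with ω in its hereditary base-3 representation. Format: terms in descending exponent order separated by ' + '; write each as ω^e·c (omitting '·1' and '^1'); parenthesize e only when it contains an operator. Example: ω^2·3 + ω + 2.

ω^2·2 + ω·2 + 2

step 0: 4 = 2^2; sub 3 for 2: 3^3; = 27; G_1 = 27−1 = 26
step 1: 26 = 2·3^2 + 2·3 + 2; sub 4 for 3: 2·4^2 + 2·4 + 2; = 42; G_2 = 42−1 = 41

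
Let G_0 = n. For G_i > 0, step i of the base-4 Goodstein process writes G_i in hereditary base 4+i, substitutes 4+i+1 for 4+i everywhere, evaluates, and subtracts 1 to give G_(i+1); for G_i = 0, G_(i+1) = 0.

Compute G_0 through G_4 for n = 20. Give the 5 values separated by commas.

20, 29, 39, 51, 65

base 4: 20 = 4^2 + 4; at 5: 5^2 + 5 = 30; next = 29
base 5: 29 = 5^2 + 4; at 6: 6^2 + 4 = 40; next = 39
base 6: 39 = 6^2 + 3; at 7: 7^2 + 3 = 52; next = 51
base 7: 51 = 7^2 + 2; at 8: 8^2 + 2 = 66; next = 65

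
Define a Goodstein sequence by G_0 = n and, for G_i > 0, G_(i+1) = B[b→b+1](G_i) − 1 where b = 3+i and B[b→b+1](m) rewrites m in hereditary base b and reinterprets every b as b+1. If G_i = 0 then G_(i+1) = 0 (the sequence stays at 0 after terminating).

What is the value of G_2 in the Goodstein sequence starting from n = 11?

11 —HB3→ 3^2 + 2 —bump→ 4^2 + 2 = 18 —(−1)→ 17
17 —HB4→ 4^2 + 1 —bump→ 5^2 + 1 = 26 —(−1)→ 25
25 —HB5→ 5^2 —bump→ 6^2 = 36 —(−1)→ 35

25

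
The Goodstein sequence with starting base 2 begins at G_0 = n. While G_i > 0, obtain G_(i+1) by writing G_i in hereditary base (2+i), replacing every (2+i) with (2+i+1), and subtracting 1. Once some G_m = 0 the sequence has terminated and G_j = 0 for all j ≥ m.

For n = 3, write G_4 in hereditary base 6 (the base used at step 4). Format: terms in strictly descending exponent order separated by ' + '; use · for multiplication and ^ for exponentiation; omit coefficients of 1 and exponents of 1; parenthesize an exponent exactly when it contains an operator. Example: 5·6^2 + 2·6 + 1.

1

G_0 = 3. HB_2(3) = 2 + 1. Bump = 4. G_1 = 3.
G_1 = 3. HB_3(3) = 3. Bump = 4. G_2 = 3.
G_2 = 3. HB_4(3) = 3. Bump = 3. G_3 = 2.
G_3 = 2. HB_5(2) = 2. Bump = 2. G_4 = 1.
G_4 = 1. HB_6(1) = 1. Bump = 1. G_5 = 0.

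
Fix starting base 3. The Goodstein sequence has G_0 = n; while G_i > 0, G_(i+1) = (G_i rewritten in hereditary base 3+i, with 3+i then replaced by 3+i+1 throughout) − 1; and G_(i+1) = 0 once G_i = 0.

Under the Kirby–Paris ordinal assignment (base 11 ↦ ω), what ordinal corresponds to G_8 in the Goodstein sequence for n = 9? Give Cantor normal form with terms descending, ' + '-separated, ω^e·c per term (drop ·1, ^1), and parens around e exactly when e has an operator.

ω·2 + 4

9 —HB3→ 3^2 —bump→ 4^2 = 16 —(−1)→ 15
15 —HB4→ 3·4 + 3 —bump→ 3·5 + 3 = 18 —(−1)→ 17
17 —HB5→ 3·5 + 2 —bump→ 3·6 + 2 = 20 —(−1)→ 19
19 —HB6→ 3·6 + 1 —bump→ 3·7 + 1 = 22 —(−1)→ 21
21 —HB7→ 3·7 —bump→ 3·8 = 24 —(−1)→ 23
23 —HB8→ 2·8 + 7 —bump→ 2·9 + 7 = 25 —(−1)→ 24
24 —HB9→ 2·9 + 6 —bump→ 2·10 + 6 = 26 —(−1)→ 25
25 —HB10→ 2·10 + 5 —bump→ 2·11 + 5 = 27 —(−1)→ 26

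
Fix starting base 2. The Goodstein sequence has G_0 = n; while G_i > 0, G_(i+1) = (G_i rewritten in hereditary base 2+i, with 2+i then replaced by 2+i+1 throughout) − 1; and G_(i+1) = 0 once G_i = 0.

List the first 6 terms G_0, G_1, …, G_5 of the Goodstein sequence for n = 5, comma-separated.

5, 27, 255, 467, 775, 1197

G_0=5  [base 2] 2^2 + 1  →[2↦3]→  3^3 + 1 = 28  −1 ⇒ G_1=27
G_1=27  [base 3] 3^3  →[3↦4]→  4^4 = 256  −1 ⇒ G_2=255
G_2=255  [base 4] 3·4^3 + 3·4^2 + 3·4 + 3  →[4↦5]→  3·5^3 + 3·5^2 + 3·5 + 3 = 468  −1 ⇒ G_3=467
G_3=467  [base 5] 3·5^3 + 3·5^2 + 3·5 + 2  →[5↦6]→  3·6^3 + 3·6^2 + 3·6 + 2 = 776  −1 ⇒ G_4=775
G_4=775  [base 6] 3·6^3 + 3·6^2 + 3·6 + 1  →[6↦7]→  3·7^3 + 3·7^2 + 3·7 + 1 = 1198  −1 ⇒ G_5=1197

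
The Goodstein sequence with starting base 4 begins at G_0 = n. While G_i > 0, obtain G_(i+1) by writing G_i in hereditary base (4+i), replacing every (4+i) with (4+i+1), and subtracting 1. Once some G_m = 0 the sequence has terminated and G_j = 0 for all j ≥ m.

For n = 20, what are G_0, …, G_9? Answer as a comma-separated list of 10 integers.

20, 29, 39, 51, 65, 81, 99, 107, 115, 123

20 —HB4→ 4^2 + 4 —bump→ 5^2 + 5 = 30 —(−1)→ 29
29 —HB5→ 5^2 + 4 —bump→ 6^2 + 4 = 40 —(−1)→ 39
39 —HB6→ 6^2 + 3 —bump→ 7^2 + 3 = 52 —(−1)→ 51
51 —HB7→ 7^2 + 2 —bump→ 8^2 + 2 = 66 —(−1)→ 65
65 —HB8→ 8^2 + 1 —bump→ 9^2 + 1 = 82 —(−1)→ 81
81 —HB9→ 9^2 —bump→ 10^2 = 100 —(−1)→ 99
99 —HB10→ 9·10 + 9 —bump→ 9·11 + 9 = 108 —(−1)→ 107
107 —HB11→ 9·11 + 8 —bump→ 9·12 + 8 = 116 —(−1)→ 115
115 —HB12→ 9·12 + 7 —bump→ 9·13 + 7 = 124 —(−1)→ 123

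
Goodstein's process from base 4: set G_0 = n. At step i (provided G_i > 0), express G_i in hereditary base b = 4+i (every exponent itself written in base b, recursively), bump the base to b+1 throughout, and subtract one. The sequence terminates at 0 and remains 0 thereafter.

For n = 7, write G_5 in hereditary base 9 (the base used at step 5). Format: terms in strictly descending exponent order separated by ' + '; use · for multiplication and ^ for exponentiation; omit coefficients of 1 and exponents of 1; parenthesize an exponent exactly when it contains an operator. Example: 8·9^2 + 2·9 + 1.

7 —HB4→ 4 + 3 —bump→ 5 + 3 = 8 —(−1)→ 7
7 —HB5→ 5 + 2 —bump→ 6 + 2 = 8 —(−1)→ 7
7 —HB6→ 6 + 1 —bump→ 7 + 1 = 8 —(−1)→ 7
7 —HB7→ 7 —bump→ 8 = 8 —(−1)→ 7
7 —HB8→ 7 —bump→ 7 = 7 —(−1)→ 6

6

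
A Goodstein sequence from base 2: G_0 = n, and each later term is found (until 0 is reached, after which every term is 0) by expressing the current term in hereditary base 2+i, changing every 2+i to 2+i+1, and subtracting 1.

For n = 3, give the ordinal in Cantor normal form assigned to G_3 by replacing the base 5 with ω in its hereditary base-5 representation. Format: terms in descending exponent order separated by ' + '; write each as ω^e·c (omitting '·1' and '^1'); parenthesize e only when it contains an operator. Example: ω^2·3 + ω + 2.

G_0=3  [base 2] 2 + 1  →[2↦3]→  3 + 1 = 4  −1 ⇒ G_1=3
G_1=3  [base 3] 3  →[3↦4]→  4 = 4  −1 ⇒ G_2=3
G_2=3  [base 4] 3  →[4↦5]→  3 = 3  −1 ⇒ G_3=2
G_3=2  [base 5] 2  →[5↦6]→  2 = 2  −1 ⇒ G_4=1

2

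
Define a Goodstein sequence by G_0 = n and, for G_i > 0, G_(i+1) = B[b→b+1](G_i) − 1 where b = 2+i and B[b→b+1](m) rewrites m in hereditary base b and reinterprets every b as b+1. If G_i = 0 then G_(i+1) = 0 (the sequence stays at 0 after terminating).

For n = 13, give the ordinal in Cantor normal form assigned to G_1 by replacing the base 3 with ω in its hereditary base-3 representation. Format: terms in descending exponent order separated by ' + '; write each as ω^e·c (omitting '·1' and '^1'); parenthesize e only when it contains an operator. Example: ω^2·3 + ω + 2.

ω^(ω + 1) + ω^ω

G_0 = 13. HB_2(13) = 2^(2 + 1) + 2^2 + 1. Bump = 109. G_1 = 108.
G_1 = 108. HB_3(108) = 3^(3 + 1) + 3^3. Bump = 1280. G_2 = 1279.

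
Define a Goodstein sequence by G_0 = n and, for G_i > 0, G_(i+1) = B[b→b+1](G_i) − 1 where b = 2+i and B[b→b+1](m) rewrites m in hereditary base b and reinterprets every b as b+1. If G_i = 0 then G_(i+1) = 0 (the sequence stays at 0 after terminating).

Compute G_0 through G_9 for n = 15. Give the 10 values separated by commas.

15, 111, 1283, 18752, 326593, 6588344, 150994943, 3524450280, 100077777775, 3138578427934

(0) 15|_2 = 2^(2 + 1) + 2^2 + 2 + 1 ↦ 3^(3 + 1) + 3^3 + 3 + 1|_3 = 112 ⇒ 111
(1) 111|_3 = 3^(3 + 1) + 3^3 + 3 ↦ 4^(4 + 1) + 4^4 + 4|_4 = 1284 ⇒ 1283
(2) 1283|_4 = 4^(4 + 1) + 4^4 + 3 ↦ 5^(5 + 1) + 5^5 + 3|_5 = 18753 ⇒ 18752
(3) 18752|_5 = 5^(5 + 1) + 5^5 + 2 ↦ 6^(6 + 1) + 6^6 + 2|_6 = 326594 ⇒ 326593
(4) 326593|_6 = 6^(6 + 1) + 6^6 + 1 ↦ 7^(7 + 1) + 7^7 + 1|_7 = 6588345 ⇒ 6588344
(5) 6588344|_7 = 7^(7 + 1) + 7^7 ↦ 8^(8 + 1) + 8^8|_8 = 150994944 ⇒ 150994943
(6) 150994943|_8 = 8^(8 + 1) + 7·8^7 + 7·8^6 + 7·8^5 + 7·8^4 + 7·8^3 + 7·8^2 + 7·8 + 7 ↦ 9^(9 + 1) + 7·9^7 + 7·9^6 + 7·9^5 + 7·9^4 + 7·9^3 + 7·9^2 + 7·9 + 7|_9 = 3524450281 ⇒ 3524450280
(7) 3524450280|_9 = 9^(9 + 1) + 7·9^7 + 7·9^6 + 7·9^5 + 7·9^4 + 7·9^3 + 7·9^2 + 7·9 + 6 ↦ 10^(10 + 1) + 7·10^7 + 7·10^6 + 7·10^5 + 7·10^4 + 7·10^3 + 7·10^2 + 7·10 + 6|_10 = 100077777776 ⇒ 100077777775
(8) 100077777775|_10 = 10^(10 + 1) + 7·10^7 + 7·10^6 + 7·10^5 + 7·10^4 + 7·10^3 + 7·10^2 + 7·10 + 5 ↦ 11^(11 + 1) + 7·11^7 + 7·11^6 + 7·11^5 + 7·11^4 + 7·11^3 + 7·11^2 + 7·11 + 5|_11 = 3138578427935 ⇒ 3138578427934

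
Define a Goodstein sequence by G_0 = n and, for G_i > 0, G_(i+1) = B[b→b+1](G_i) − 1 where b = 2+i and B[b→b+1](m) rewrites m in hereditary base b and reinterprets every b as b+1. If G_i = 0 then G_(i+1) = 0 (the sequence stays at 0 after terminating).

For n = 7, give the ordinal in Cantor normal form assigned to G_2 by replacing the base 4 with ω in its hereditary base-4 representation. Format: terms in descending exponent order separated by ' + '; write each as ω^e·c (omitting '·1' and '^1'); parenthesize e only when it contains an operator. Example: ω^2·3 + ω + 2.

ω^ω + 3

[0] 7 ≡ 2^2 + 2 + 1 (base 2). Lift 3: 31. −1: 30.
[1] 30 ≡ 3^3 + 3 (base 3). Lift 4: 260. −1: 259.
[2] 259 ≡ 4^4 + 3 (base 4). Lift 5: 3128. −1: 3127.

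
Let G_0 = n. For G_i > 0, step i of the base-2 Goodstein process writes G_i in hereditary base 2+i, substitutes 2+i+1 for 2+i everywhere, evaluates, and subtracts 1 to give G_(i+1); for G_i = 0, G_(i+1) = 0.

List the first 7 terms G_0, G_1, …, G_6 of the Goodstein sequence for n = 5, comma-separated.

G_0 = 5. HB_2(5) = 2^2 + 1. Bump = 28. G_1 = 27.
G_1 = 27. HB_3(27) = 3^3. Bump = 256. G_2 = 255.
G_2 = 255. HB_4(255) = 3·4^3 + 3·4^2 + 3·4 + 3. Bump = 468. G_3 = 467.
G_3 = 467. HB_5(467) = 3·5^3 + 3·5^2 + 3·5 + 2. Bump = 776. G_4 = 775.
G_4 = 775. HB_6(775) = 3·6^3 + 3·6^2 + 3·6 + 1. Bump = 1198. G_5 = 1197.
G_5 = 1197. HB_7(1197) = 3·7^3 + 3·7^2 + 3·7. Bump = 1752. G_6 = 1751.

5, 27, 255, 467, 775, 1197, 1751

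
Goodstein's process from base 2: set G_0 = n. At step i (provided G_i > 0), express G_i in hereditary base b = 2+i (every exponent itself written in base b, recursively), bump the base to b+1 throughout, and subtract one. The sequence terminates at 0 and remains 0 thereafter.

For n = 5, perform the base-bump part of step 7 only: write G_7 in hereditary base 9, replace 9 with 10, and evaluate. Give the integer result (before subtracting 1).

G_0=5  [base 2] 2^2 + 1  →[2↦3]→  3^3 + 1 = 28  −1 ⇒ G_1=27
G_1=27  [base 3] 3^3  →[3↦4]→  4^4 = 256  −1 ⇒ G_2=255
G_2=255  [base 4] 3·4^3 + 3·4^2 + 3·4 + 3  →[4↦5]→  3·5^3 + 3·5^2 + 3·5 + 3 = 468  −1 ⇒ G_3=467
G_3=467  [base 5] 3·5^3 + 3·5^2 + 3·5 + 2  →[5↦6]→  3·6^3 + 3·6^2 + 3·6 + 2 = 776  −1 ⇒ G_4=775
G_4=775  [base 6] 3·6^3 + 3·6^2 + 3·6 + 1  →[6↦7]→  3·7^3 + 3·7^2 + 3·7 + 1 = 1198  −1 ⇒ G_5=1197
G_5=1197  [base 7] 3·7^3 + 3·7^2 + 3·7  →[7↦8]→  3·8^3 + 3·8^2 + 3·8 = 1752  −1 ⇒ G_6=1751
G_6=1751  [base 8] 3·8^3 + 3·8^2 + 2·8 + 7  →[8↦9]→  3·9^3 + 3·9^2 + 2·9 + 7 = 2455  −1 ⇒ G_7=2454

3326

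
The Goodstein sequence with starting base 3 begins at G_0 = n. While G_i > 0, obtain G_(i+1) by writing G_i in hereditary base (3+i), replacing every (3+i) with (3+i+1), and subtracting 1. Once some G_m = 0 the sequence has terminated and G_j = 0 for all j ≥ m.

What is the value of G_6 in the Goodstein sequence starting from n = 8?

[0] 8 ≡ 2·3 + 2 (base 3). Lift 4: 10. −1: 9.
[1] 9 ≡ 2·4 + 1 (base 4). Lift 5: 11. −1: 10.
[2] 10 ≡ 2·5 (base 5). Lift 6: 12. −1: 11.
[3] 11 ≡ 6 + 5 (base 6). Lift 7: 12. −1: 11.
[4] 11 ≡ 7 + 4 (base 7). Lift 8: 12. −1: 11.
[5] 11 ≡ 8 + 3 (base 8). Lift 9: 12. −1: 11.
[6] 11 ≡ 9 + 2 (base 9). Lift 10: 12. −1: 11.

11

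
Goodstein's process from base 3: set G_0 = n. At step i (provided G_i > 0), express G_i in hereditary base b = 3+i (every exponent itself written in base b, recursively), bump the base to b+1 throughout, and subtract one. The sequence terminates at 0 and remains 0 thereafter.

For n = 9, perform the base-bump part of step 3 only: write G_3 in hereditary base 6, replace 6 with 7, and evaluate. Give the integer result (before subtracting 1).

[0] 9 ≡ 3^2 (base 3). Lift 4: 16. −1: 15.
[1] 15 ≡ 3·4 + 3 (base 4). Lift 5: 18. −1: 17.
[2] 17 ≡ 3·5 + 2 (base 5). Lift 6: 20. −1: 19.

22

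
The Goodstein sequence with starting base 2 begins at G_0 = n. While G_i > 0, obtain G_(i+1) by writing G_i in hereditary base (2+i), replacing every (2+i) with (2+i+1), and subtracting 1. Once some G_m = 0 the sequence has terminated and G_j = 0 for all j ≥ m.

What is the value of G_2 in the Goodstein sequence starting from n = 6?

(0) 6|_2 = 2^2 + 2 ↦ 3^3 + 3|_3 = 30 ⇒ 29
(1) 29|_3 = 3^3 + 2 ↦ 4^4 + 2|_4 = 258 ⇒ 257

257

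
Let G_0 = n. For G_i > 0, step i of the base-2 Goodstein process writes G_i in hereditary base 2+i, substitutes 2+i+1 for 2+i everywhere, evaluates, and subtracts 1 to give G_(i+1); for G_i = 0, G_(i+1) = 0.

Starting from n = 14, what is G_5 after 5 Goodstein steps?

5862840

14 —HB2→ 2^(2 + 1) + 2^2 + 2 —bump→ 3^(3 + 1) + 3^3 + 3 = 111 —(−1)→ 110
110 —HB3→ 3^(3 + 1) + 3^3 + 2 —bump→ 4^(4 + 1) + 4^4 + 2 = 1282 —(−1)→ 1281
1281 —HB4→ 4^(4 + 1) + 4^4 + 1 —bump→ 5^(5 + 1) + 5^5 + 1 = 18751 —(−1)→ 18750
18750 —HB5→ 5^(5 + 1) + 5^5 —bump→ 6^(6 + 1) + 6^6 = 326592 —(−1)→ 326591
326591 —HB6→ 6^(6 + 1) + 5·6^5 + 5·6^4 + 5·6^3 + 5·6^2 + 5·6 + 5 —bump→ 7^(7 + 1) + 5·7^5 + 5·7^4 + 5·7^3 + 5·7^2 + 5·7 + 5 = 5862841 —(−1)→ 5862840
5862840 —HB7→ 7^(7 + 1) + 5·7^5 + 5·7^4 + 5·7^3 + 5·7^2 + 5·7 + 4 —bump→ 8^(8 + 1) + 5·8^5 + 5·8^4 + 5·8^3 + 5·8^2 + 5·8 + 4 = 134404972 —(−1)→ 134404971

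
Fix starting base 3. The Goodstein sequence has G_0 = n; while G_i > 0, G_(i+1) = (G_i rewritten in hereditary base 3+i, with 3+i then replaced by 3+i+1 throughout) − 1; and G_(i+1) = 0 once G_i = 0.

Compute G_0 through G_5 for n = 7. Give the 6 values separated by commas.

7, 8, 9, 9, 9, 9

step 0: 7 = 2·3 + 1; sub 4 for 3: 2·4 + 1; = 9; G_1 = 9−1 = 8
step 1: 8 = 2·4; sub 5 for 4: 2·5; = 10; G_2 = 10−1 = 9
step 2: 9 = 5 + 4; sub 6 for 5: 6 + 4; = 10; G_3 = 10−1 = 9
step 3: 9 = 6 + 3; sub 7 for 6: 7 + 3; = 10; G_4 = 10−1 = 9
step 4: 9 = 7 + 2; sub 8 for 7: 8 + 2; = 10; G_5 = 10−1 = 9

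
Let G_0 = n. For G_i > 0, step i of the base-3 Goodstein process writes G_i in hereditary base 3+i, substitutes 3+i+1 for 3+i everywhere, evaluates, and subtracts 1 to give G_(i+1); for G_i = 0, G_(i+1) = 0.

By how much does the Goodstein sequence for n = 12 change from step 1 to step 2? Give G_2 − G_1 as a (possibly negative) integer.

8

G_0=12  [base 3] 3^2 + 3  →[3↦4]→  4^2 + 4 = 20  −1 ⇒ G_1=19
G_1=19  [base 4] 4^2 + 3  →[4↦5]→  5^2 + 3 = 28  −1 ⇒ G_2=27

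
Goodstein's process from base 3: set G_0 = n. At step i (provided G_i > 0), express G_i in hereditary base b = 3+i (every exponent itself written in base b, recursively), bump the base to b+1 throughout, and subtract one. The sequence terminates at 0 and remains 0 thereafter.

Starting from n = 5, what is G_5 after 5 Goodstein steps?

G_0=5  [base 3] 3 + 2  →[3↦4]→  4 + 2 = 6  −1 ⇒ G_1=5
G_1=5  [base 4] 4 + 1  →[4↦5]→  5 + 1 = 6  −1 ⇒ G_2=5
G_2=5  [base 5] 5  →[5↦6]→  6 = 6  −1 ⇒ G_3=5
G_3=5  [base 6] 5  →[6↦7]→  5 = 5  −1 ⇒ G_4=4
G_4=4  [base 7] 4  →[7↦8]→  4 = 4  −1 ⇒ G_5=3
G_5=3  [base 8] 3  →[8↦9]→  3 = 3  −1 ⇒ G_6=2

3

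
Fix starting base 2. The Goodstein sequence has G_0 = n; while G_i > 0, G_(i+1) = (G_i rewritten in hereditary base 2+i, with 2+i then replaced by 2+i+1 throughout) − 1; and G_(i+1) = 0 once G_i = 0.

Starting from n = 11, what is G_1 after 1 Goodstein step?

G_0 = 11. HB_2(11) = 2^(2 + 1) + 2 + 1. Bump = 85. G_1 = 84.
G_1 = 84. HB_3(84) = 3^(3 + 1) + 3. Bump = 1028. G_2 = 1027.

84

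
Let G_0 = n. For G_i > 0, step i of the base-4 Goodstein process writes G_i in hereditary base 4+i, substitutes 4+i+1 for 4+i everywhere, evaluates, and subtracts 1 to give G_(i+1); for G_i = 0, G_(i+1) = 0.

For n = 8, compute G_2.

i=0: 8 = 2·4 (b=4); 4→5: 2·5 = 10; 10−1 = 9
i=1: 9 = 5 + 4 (b=5); 5→6: 6 + 4 = 10; 10−1 = 9

9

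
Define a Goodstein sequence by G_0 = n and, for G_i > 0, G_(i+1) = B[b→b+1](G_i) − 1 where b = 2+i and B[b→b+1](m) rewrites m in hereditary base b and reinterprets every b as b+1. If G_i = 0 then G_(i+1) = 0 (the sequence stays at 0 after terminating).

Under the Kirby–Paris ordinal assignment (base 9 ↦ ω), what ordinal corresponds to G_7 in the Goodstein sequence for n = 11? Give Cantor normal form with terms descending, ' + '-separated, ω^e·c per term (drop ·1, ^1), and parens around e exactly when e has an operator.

(0) 11|_2 = 2^(2 + 1) + 2 + 1 ↦ 3^(3 + 1) + 3 + 1|_3 = 85 ⇒ 84
(1) 84|_3 = 3^(3 + 1) + 3 ↦ 4^(4 + 1) + 4|_4 = 1028 ⇒ 1027
(2) 1027|_4 = 4^(4 + 1) + 3 ↦ 5^(5 + 1) + 3|_5 = 15628 ⇒ 15627
(3) 15627|_5 = 5^(5 + 1) + 2 ↦ 6^(6 + 1) + 2|_6 = 279938 ⇒ 279937
(4) 279937|_6 = 6^(6 + 1) + 1 ↦ 7^(7 + 1) + 1|_7 = 5764802 ⇒ 5764801
(5) 5764801|_7 = 7^(7 + 1) ↦ 8^(8 + 1)|_8 = 134217728 ⇒ 134217727
(6) 134217727|_8 = 7·8^8 + 7·8^7 + 7·8^6 + 7·8^5 + 7·8^4 + 7·8^3 + 7·8^2 + 7·8 + 7 ↦ 7·9^9 + 7·9^7 + 7·9^6 + 7·9^5 + 7·9^4 + 7·9^3 + 7·9^2 + 7·9 + 7|_9 = 2749609303 ⇒ 2749609302

ω^ω·7 + ω^7·7 + ω^6·7 + ω^5·7 + ω^4·7 + ω^3·7 + ω^2·7 + ω·7 + 6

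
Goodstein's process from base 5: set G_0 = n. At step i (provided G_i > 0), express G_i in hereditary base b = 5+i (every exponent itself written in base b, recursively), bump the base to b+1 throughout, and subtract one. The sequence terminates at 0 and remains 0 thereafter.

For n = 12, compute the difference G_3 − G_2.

1

12 —HB5→ 2·5 + 2 —bump→ 2·6 + 2 = 14 —(−1)→ 13
13 —HB6→ 2·6 + 1 —bump→ 2·7 + 1 = 15 —(−1)→ 14
14 —HB7→ 2·7 —bump→ 2·8 = 16 —(−1)→ 15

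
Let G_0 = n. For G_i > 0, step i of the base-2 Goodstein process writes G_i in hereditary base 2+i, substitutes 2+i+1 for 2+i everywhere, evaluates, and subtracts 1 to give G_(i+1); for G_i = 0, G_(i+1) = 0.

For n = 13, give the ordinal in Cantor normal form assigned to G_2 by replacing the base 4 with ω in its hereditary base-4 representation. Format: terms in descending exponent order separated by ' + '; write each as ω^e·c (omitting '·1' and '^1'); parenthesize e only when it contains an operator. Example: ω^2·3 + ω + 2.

[0] 13 ≡ 2^(2 + 1) + 2^2 + 1 (base 2). Lift 3: 109. −1: 108.
[1] 108 ≡ 3^(3 + 1) + 3^3 (base 3). Lift 4: 1280. −1: 1279.
[2] 1279 ≡ 4^(4 + 1) + 3·4^3 + 3·4^2 + 3·4 + 3 (base 4). Lift 5: 16093. −1: 16092.

ω^(ω + 1) + ω^3·3 + ω^2·3 + ω·3 + 3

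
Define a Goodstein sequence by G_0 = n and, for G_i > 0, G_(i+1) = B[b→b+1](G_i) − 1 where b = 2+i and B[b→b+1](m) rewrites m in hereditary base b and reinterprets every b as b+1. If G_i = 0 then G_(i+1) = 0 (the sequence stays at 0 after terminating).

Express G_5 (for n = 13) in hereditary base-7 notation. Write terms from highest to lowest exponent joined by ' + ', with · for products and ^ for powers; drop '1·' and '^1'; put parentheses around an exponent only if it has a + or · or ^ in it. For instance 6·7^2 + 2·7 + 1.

7^(7 + 1) + 3·7^3 + 3·7^2 + 3·7

G_0 = 13. HB_2(13) = 2^(2 + 1) + 2^2 + 1. Bump = 109. G_1 = 108.
G_1 = 108. HB_3(108) = 3^(3 + 1) + 3^3. Bump = 1280. G_2 = 1279.
G_2 = 1279. HB_4(1279) = 4^(4 + 1) + 3·4^3 + 3·4^2 + 3·4 + 3. Bump = 16093. G_3 = 16092.
G_3 = 16092. HB_5(16092) = 5^(5 + 1) + 3·5^3 + 3·5^2 + 3·5 + 2. Bump = 280712. G_4 = 280711.
G_4 = 280711. HB_6(280711) = 6^(6 + 1) + 3·6^3 + 3·6^2 + 3·6 + 1. Bump = 5765999. G_5 = 5765998.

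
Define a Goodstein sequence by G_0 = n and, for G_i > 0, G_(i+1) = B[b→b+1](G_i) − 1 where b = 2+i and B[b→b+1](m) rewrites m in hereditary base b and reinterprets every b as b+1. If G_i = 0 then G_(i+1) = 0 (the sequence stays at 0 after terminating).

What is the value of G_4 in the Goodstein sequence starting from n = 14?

i=0: 14 = 2^(2 + 1) + 2^2 + 2 (b=2); 2→3: 3^(3 + 1) + 3^3 + 3 = 111; 111−1 = 110
i=1: 110 = 3^(3 + 1) + 3^3 + 2 (b=3); 3→4: 4^(4 + 1) + 4^4 + 2 = 1282; 1282−1 = 1281
i=2: 1281 = 4^(4 + 1) + 4^4 + 1 (b=4); 4→5: 5^(5 + 1) + 5^5 + 1 = 18751; 18751−1 = 18750
i=3: 18750 = 5^(5 + 1) + 5^5 (b=5); 5→6: 6^(6 + 1) + 6^6 = 326592; 326592−1 = 326591
i=4: 326591 = 6^(6 + 1) + 5·6^5 + 5·6^4 + 5·6^3 + 5·6^2 + 5·6 + 5 (b=6); 6→7: 7^(7 + 1) + 5·7^5 + 5·7^4 + 5·7^3 + 5·7^2 + 5·7 + 5 = 5862841; 5862841−1 = 5862840

326591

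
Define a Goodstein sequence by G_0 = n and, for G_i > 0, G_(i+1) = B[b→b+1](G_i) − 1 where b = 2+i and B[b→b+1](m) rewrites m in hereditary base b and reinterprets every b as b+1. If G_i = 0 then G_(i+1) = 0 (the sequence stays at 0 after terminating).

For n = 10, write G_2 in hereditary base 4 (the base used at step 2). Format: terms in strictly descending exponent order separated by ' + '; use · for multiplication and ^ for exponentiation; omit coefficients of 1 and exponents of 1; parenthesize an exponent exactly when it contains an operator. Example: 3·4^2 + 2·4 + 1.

4^(4 + 1) + 1

(0) 10|_2 = 2^(2 + 1) + 2 ↦ 3^(3 + 1) + 3|_3 = 84 ⇒ 83
(1) 83|_3 = 3^(3 + 1) + 2 ↦ 4^(4 + 1) + 2|_4 = 1026 ⇒ 1025
(2) 1025|_4 = 4^(4 + 1) + 1 ↦ 5^(5 + 1) + 1|_5 = 15626 ⇒ 15625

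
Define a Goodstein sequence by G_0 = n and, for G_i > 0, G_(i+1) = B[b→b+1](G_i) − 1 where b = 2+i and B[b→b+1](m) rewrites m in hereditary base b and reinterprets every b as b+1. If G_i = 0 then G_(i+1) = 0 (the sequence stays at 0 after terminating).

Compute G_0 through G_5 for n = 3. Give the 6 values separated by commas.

3, 3, 3, 2, 1, 0

base 2: 3 = 2 + 1; at 3: 3 + 1 = 4; next = 3
base 3: 3 = 3; at 4: 4 = 4; next = 3
base 4: 3 = 3; at 5: 3 = 3; next = 2
base 5: 2 = 2; at 6: 2 = 2; next = 1
base 6: 1 = 1; at 7: 1 = 1; next = 0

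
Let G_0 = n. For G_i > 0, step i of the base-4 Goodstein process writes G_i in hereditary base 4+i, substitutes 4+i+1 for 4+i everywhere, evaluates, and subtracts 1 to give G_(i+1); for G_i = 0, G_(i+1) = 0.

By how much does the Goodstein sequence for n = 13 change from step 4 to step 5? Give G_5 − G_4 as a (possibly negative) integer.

1

G_0=13  [base 4] 3·4 + 1  →[4↦5]→  3·5 + 1 = 16  −1 ⇒ G_1=15
G_1=15  [base 5] 3·5  →[5↦6]→  3·6 = 18  −1 ⇒ G_2=17
G_2=17  [base 6] 2·6 + 5  →[6↦7]→  2·7 + 5 = 19  −1 ⇒ G_3=18
G_3=18  [base 7] 2·7 + 4  →[7↦8]→  2·8 + 4 = 20  −1 ⇒ G_4=19
G_4=19  [base 8] 2·8 + 3  →[8↦9]→  2·9 + 3 = 21  −1 ⇒ G_5=20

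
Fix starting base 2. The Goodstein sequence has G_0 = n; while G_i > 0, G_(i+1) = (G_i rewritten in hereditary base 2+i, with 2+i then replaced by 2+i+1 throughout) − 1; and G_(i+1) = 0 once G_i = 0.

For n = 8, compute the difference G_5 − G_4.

G_0=8  [base 2] 2^(2 + 1)  →[2↦3]→  3^(3 + 1) = 81  −1 ⇒ G_1=80
G_1=80  [base 3] 2·3^3 + 2·3^2 + 2·3 + 2  →[3↦4]→  2·4^4 + 2·4^2 + 2·4 + 2 = 554  −1 ⇒ G_2=553
G_2=553  [base 4] 2·4^4 + 2·4^2 + 2·4 + 1  →[4↦5]→  2·5^5 + 2·5^2 + 2·5 + 1 = 6311  −1 ⇒ G_3=6310
G_3=6310  [base 5] 2·5^5 + 2·5^2 + 2·5  →[5↦6]→  2·6^6 + 2·6^2 + 2·6 = 93396  −1 ⇒ G_4=93395
G_4=93395  [base 6] 2·6^6 + 2·6^2 + 6 + 5  →[6↦7]→  2·7^7 + 2·7^2 + 7 + 5 = 1647196  −1 ⇒ G_5=1647195

1553800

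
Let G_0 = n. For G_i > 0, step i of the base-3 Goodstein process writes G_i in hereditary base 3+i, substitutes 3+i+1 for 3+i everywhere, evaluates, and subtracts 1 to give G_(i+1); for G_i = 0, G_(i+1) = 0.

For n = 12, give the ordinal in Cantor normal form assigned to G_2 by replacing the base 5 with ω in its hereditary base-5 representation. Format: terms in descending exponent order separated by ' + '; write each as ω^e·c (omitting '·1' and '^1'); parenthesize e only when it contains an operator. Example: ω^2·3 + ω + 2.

step 0: 12 = 3^2 + 3; sub 4 for 3: 4^2 + 4; = 20; G_1 = 20−1 = 19
step 1: 19 = 4^2 + 3; sub 5 for 4: 5^2 + 3; = 28; G_2 = 28−1 = 27
step 2: 27 = 5^2 + 2; sub 6 for 5: 6^2 + 2; = 38; G_3 = 38−1 = 37

ω^2 + 2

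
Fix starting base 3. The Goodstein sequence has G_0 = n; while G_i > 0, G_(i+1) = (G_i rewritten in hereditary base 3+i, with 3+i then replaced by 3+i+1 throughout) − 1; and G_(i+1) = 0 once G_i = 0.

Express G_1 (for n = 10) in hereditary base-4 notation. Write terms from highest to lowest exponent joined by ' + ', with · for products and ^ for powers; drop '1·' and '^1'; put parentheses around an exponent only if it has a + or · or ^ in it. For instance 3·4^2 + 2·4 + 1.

4^2

10 —HB3→ 3^2 + 1 —bump→ 4^2 + 1 = 17 —(−1)→ 16
16 —HB4→ 4^2 —bump→ 5^2 = 25 —(−1)→ 24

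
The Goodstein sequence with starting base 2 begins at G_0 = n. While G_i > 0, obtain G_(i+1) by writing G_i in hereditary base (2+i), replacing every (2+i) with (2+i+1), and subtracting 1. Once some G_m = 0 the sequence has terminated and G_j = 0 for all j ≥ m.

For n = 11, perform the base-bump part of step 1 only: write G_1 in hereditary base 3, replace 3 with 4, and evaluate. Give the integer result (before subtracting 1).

1028

11 —HB2→ 2^(2 + 1) + 2 + 1 —bump→ 3^(3 + 1) + 3 + 1 = 85 —(−1)→ 84
84 —HB3→ 3^(3 + 1) + 3 —bump→ 4^(4 + 1) + 4 = 1028 —(−1)→ 1027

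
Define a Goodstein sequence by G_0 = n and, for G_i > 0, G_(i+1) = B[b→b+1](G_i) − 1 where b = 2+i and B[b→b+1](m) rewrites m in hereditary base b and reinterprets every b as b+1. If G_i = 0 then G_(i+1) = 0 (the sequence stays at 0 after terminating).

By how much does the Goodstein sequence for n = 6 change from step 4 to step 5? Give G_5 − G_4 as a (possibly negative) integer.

51384

step 0: 6 = 2^2 + 2; sub 3 for 2: 3^3 + 3; = 30; G_1 = 30−1 = 29
step 1: 29 = 3^3 + 2; sub 4 for 3: 4^4 + 2; = 258; G_2 = 258−1 = 257
step 2: 257 = 4^4 + 1; sub 5 for 4: 5^5 + 1; = 3126; G_3 = 3126−1 = 3125
step 3: 3125 = 5^5; sub 6 for 5: 6^6; = 46656; G_4 = 46656−1 = 46655
step 4: 46655 = 5·6^5 + 5·6^4 + 5·6^3 + 5·6^2 + 5·6 + 5; sub 7 for 6: 5·7^5 + 5·7^4 + 5·7^3 + 5·7^2 + 5·7 + 5; = 98040; G_5 = 98040−1 = 98039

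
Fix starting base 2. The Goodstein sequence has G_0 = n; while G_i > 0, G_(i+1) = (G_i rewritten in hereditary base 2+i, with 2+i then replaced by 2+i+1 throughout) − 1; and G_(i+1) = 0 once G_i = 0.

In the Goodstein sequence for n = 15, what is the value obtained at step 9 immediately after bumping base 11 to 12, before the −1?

106993479003784

base 2: 15 = 2^(2 + 1) + 2^2 + 2 + 1; at 3: 3^(3 + 1) + 3^3 + 3 + 1 = 112; next = 111
base 3: 111 = 3^(3 + 1) + 3^3 + 3; at 4: 4^(4 + 1) + 4^4 + 4 = 1284; next = 1283
base 4: 1283 = 4^(4 + 1) + 4^4 + 3; at 5: 5^(5 + 1) + 5^5 + 3 = 18753; next = 18752
base 5: 18752 = 5^(5 + 1) + 5^5 + 2; at 6: 6^(6 + 1) + 6^6 + 2 = 326594; next = 326593
base 6: 326593 = 6^(6 + 1) + 6^6 + 1; at 7: 7^(7 + 1) + 7^7 + 1 = 6588345; next = 6588344
base 7: 6588344 = 7^(7 + 1) + 7^7; at 8: 8^(8 + 1) + 8^8 = 150994944; next = 150994943
base 8: 150994943 = 8^(8 + 1) + 7·8^7 + 7·8^6 + 7·8^5 + 7·8^4 + 7·8^3 + 7·8^2 + 7·8 + 7; at 9: 9^(9 + 1) + 7·9^7 + 7·9^6 + 7·9^5 + 7·9^4 + 7·9^3 + 7·9^2 + 7·9 + 7 = 3524450281; next = 3524450280
base 9: 3524450280 = 9^(9 + 1) + 7·9^7 + 7·9^6 + 7·9^5 + 7·9^4 + 7·9^3 + 7·9^2 + 7·9 + 6; at 10: 10^(10 + 1) + 7·10^7 + 7·10^6 + 7·10^5 + 7·10^4 + 7·10^3 + 7·10^2 + 7·10 + 6 = 100077777776; next = 100077777775
base 10: 100077777775 = 10^(10 + 1) + 7·10^7 + 7·10^6 + 7·10^5 + 7·10^4 + 7·10^3 + 7·10^2 + 7·10 + 5; at 11: 11^(11 + 1) + 7·11^7 + 7·11^6 + 7·11^5 + 7·11^4 + 7·11^3 + 7·11^2 + 7·11 + 5 = 3138578427935; next = 3138578427934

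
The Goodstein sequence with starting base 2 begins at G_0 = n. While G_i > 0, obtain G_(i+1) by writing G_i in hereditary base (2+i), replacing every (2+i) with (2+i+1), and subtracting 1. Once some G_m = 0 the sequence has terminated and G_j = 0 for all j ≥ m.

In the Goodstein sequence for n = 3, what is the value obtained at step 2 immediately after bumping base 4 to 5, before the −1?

3

G_0=3  [base 2] 2 + 1  →[2↦3]→  3 + 1 = 4  −1 ⇒ G_1=3
G_1=3  [base 3] 3  →[3↦4]→  4 = 4  −1 ⇒ G_2=3
G_2=3  [base 4] 3  →[4↦5]→  3 = 3  −1 ⇒ G_3=2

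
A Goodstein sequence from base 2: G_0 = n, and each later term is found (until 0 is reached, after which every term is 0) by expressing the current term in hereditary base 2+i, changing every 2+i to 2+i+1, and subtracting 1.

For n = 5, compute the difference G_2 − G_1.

228

5 —HB2→ 2^2 + 1 —bump→ 3^3 + 1 = 28 —(−1)→ 27
27 —HB3→ 3^3 —bump→ 4^4 = 256 —(−1)→ 255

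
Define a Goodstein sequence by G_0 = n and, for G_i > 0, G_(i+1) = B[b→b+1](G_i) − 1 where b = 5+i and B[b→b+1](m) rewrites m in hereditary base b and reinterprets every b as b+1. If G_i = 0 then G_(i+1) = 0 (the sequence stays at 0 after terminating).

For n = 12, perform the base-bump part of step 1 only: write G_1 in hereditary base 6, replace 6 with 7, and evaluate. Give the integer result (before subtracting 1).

(0) 12|_5 = 2·5 + 2 ↦ 2·6 + 2|_6 = 14 ⇒ 13
(1) 13|_6 = 2·6 + 1 ↦ 2·7 + 1|_7 = 15 ⇒ 14

15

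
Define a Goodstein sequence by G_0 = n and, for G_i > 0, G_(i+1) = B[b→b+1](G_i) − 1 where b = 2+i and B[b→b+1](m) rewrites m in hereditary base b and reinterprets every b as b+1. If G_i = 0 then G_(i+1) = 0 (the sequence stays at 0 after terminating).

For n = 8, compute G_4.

93395

G_0 = 8. HB_2(8) = 2^(2 + 1). Bump = 81. G_1 = 80.
G_1 = 80. HB_3(80) = 2·3^3 + 2·3^2 + 2·3 + 2. Bump = 554. G_2 = 553.
G_2 = 553. HB_4(553) = 2·4^4 + 2·4^2 + 2·4 + 1. Bump = 6311. G_3 = 6310.
G_3 = 6310. HB_5(6310) = 2·5^5 + 2·5^2 + 2·5. Bump = 93396. G_4 = 93395.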